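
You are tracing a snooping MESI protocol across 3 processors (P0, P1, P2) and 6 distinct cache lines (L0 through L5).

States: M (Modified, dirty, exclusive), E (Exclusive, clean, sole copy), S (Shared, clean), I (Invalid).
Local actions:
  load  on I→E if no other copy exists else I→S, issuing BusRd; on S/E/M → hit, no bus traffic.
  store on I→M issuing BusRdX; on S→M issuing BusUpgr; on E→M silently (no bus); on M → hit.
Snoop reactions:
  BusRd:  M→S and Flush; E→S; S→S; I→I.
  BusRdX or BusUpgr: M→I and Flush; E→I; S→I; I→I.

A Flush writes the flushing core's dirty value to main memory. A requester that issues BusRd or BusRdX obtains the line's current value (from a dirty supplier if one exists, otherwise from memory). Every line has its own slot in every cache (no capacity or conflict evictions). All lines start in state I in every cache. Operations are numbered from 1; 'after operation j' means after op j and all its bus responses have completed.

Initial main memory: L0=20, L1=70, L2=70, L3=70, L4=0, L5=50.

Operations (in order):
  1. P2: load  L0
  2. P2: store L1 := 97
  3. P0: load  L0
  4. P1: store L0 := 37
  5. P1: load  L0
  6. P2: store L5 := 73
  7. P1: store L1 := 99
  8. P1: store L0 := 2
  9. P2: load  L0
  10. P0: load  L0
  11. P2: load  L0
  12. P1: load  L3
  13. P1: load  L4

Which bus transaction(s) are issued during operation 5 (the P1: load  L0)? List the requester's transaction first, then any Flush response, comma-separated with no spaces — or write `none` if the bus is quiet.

bus = none

  op1 P2: load  L0 → I/I/E on L0; bus BusRd; mem=20
  op2 P2: store L1 := 97 → I/I/M on L1; bus BusRdX; mem=70
  op3 P0: load  L0 → S/I/S on L0; bus BusRd; mem=20
  op4 P1: store L0 := 37 → I/M/I on L0; bus BusRdX; mem=20
  op5 P1: load  L0 → I/M/I on L0; bus (none); mem=20
  op6 P2: store L5 := 73 → I/I/M on L5; bus BusRdX; mem=50
  op7 P1: store L1 := 99 → I/M/I on L1; bus BusRdX Flush; mem=97
  op8 P1: store L0 := 2 → I/M/I on L0; bus (none); mem=20
  op9 P2: load  L0 → I/S/S on L0; bus BusRd Flush; mem=2
  op10 P0: load  L0 → S/S/S on L0; bus BusRd; mem=2
  op11 P2: load  L0 → S/S/S on L0; bus (none); mem=2
  op12 P1: load  L3 → I/E/I on L3; bus BusRd; mem=70
  op13 P1: load  L4 → I/E/I on L4; bus BusRd; mem=0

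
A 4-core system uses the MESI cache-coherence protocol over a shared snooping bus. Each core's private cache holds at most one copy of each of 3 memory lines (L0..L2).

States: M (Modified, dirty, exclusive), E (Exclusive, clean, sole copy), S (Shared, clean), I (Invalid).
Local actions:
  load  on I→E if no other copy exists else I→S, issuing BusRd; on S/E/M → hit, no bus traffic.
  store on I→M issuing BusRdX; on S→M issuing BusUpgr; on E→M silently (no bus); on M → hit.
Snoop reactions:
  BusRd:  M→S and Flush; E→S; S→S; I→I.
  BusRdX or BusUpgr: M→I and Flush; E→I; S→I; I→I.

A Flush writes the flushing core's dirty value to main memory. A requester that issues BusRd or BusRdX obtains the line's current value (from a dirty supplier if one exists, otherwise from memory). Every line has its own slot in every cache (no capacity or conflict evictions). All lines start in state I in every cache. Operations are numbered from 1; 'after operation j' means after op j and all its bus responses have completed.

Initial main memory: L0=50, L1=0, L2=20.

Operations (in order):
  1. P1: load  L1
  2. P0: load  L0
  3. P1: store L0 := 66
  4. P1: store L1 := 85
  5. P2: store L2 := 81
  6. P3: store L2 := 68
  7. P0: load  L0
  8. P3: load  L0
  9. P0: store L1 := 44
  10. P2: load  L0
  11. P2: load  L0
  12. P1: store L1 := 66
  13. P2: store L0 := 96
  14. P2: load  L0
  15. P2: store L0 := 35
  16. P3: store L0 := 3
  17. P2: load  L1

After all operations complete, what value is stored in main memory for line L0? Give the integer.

  op1 P1: load  L1 → I/E/I/I on L1; bus BusRd; mem=0
  op2 P0: load  L0 → E/I/I/I on L0; bus BusRd; mem=50
  op3 P1: store L0 := 66 → I/M/I/I on L0; bus BusRdX; mem=50
  op4 P1: store L1 := 85 → I/M/I/I on L1; bus (none); mem=0
  op5 P2: store L2 := 81 → I/I/M/I on L2; bus BusRdX; mem=20
  op6 P3: store L2 := 68 → I/I/I/M on L2; bus BusRdX Flush; mem=81
  op7 P0: load  L0 → S/S/I/I on L0; bus BusRd Flush; mem=66
  op8 P3: load  L0 → S/S/I/S on L0; bus BusRd; mem=66
  op9 P0: store L1 := 44 → M/I/I/I on L1; bus BusRdX Flush; mem=85
  op10 P2: load  L0 → S/S/S/S on L0; bus BusRd; mem=66
  op11 P2: load  L0 → S/S/S/S on L0; bus (none); mem=66
  op12 P1: store L1 := 66 → I/M/I/I on L1; bus BusRdX Flush; mem=44
  op13 P2: store L0 := 96 → I/I/M/I on L0; bus BusUpgr; mem=66
  op14 P2: load  L0 → I/I/M/I on L0; bus (none); mem=66
  op15 P2: store L0 := 35 → I/I/M/I on L0; bus (none); mem=66
  op16 P3: store L0 := 3 → I/I/I/M on L0; bus BusRdX Flush; mem=35
  op17 P2: load  L1 → I/S/S/I on L1; bus BusRd Flush; mem=66

memory[L0] = 35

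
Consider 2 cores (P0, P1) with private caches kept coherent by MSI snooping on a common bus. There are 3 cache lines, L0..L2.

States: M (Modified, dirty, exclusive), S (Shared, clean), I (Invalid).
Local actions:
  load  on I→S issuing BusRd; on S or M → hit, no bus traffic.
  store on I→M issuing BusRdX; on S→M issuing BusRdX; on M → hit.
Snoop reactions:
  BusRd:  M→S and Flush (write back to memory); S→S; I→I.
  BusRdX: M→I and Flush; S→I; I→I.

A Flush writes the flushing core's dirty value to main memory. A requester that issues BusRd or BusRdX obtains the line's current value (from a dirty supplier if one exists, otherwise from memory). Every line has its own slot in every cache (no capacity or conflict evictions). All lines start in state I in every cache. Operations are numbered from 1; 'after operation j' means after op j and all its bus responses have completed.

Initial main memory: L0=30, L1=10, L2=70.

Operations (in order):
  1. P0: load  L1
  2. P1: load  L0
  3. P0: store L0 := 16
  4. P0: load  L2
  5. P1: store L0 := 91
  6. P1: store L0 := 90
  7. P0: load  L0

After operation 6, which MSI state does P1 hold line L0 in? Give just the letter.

[1] P0: load  L1 | P0:S(10), P1:I | bus: BusRd
[2] P1: load  L0 | P0:I, P1:S(30) | bus: BusRd
[3] P0: store L0 := 16 | P0:M(16), P1:I | bus: BusRdX
[4] P0: load  L2 | P0:S(70), P1:I | bus: BusRd
[5] P1: store L0 := 91 | P0:I, P1:M(91) | bus: BusRdX,Flush
[6] P1: store L0 := 90 | P0:I, P1:M(90) | bus: none
[7] P0: load  L0 | P0:S(90), P1:S(90) | bus: BusRd,Flush

state = M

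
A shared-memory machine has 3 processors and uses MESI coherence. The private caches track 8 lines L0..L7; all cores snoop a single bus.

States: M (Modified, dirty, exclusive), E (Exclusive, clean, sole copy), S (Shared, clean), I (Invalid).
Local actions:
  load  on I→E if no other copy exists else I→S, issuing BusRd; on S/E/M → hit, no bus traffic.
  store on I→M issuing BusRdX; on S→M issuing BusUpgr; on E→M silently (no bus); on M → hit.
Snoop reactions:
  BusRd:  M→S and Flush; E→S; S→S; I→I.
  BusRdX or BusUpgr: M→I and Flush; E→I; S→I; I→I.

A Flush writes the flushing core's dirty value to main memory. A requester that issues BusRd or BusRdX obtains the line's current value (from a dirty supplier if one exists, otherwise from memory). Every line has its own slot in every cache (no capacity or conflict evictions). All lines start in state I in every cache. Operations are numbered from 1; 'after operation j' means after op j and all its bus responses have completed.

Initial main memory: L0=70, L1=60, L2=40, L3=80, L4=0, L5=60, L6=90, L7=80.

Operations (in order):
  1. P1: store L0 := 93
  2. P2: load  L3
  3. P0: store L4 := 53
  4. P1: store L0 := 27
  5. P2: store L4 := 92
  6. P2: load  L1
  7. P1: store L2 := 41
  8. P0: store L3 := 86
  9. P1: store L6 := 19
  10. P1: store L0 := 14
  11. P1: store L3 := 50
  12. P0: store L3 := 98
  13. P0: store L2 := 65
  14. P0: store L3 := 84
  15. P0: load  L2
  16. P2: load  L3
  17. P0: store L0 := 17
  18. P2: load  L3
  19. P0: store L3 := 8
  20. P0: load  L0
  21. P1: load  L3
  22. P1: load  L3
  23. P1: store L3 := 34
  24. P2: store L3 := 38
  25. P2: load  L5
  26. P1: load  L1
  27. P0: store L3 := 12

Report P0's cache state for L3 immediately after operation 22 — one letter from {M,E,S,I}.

state = S

  op1 P1: store L0 := 93 → I/M/I on L0; bus BusRdX; mem=70
  op2 P2: load  L3 → I/I/E on L3; bus BusRd; mem=80
  op3 P0: store L4 := 53 → M/I/I on L4; bus BusRdX; mem=0
  op4 P1: store L0 := 27 → I/M/I on L0; bus (none); mem=70
  op5 P2: store L4 := 92 → I/I/M on L4; bus BusRdX Flush; mem=53
  op6 P2: load  L1 → I/I/E on L1; bus BusRd; mem=60
  op7 P1: store L2 := 41 → I/M/I on L2; bus BusRdX; mem=40
  op8 P0: store L3 := 86 → M/I/I on L3; bus BusRdX; mem=80
  op9 P1: store L6 := 19 → I/M/I on L6; bus BusRdX; mem=90
  op10 P1: store L0 := 14 → I/M/I on L0; bus (none); mem=70
  op11 P1: store L3 := 50 → I/M/I on L3; bus BusRdX Flush; mem=86
  op12 P0: store L3 := 98 → M/I/I on L3; bus BusRdX Flush; mem=50
  op13 P0: store L2 := 65 → M/I/I on L2; bus BusRdX Flush; mem=41
  op14 P0: store L3 := 84 → M/I/I on L3; bus (none); mem=50
  op15 P0: load  L2 → M/I/I on L2; bus (none); mem=41
  op16 P2: load  L3 → S/I/S on L3; bus BusRd Flush; mem=84
  op17 P0: store L0 := 17 → M/I/I on L0; bus BusRdX Flush; mem=14
  op18 P2: load  L3 → S/I/S on L3; bus (none); mem=84
  op19 P0: store L3 := 8 → M/I/I on L3; bus BusUpgr; mem=84
  op20 P0: load  L0 → M/I/I on L0; bus (none); mem=14
  op21 P1: load  L3 → S/S/I on L3; bus BusRd Flush; mem=8
  op22 P1: load  L3 → S/S/I on L3; bus (none); mem=8
  op23 P1: store L3 := 34 → I/M/I on L3; bus BusUpgr; mem=8
  op24 P2: store L3 := 38 → I/I/M on L3; bus BusRdX Flush; mem=34
  op25 P2: load  L5 → I/I/E on L5; bus BusRd; mem=60
  op26 P1: load  L1 → I/S/S on L1; bus BusRd; mem=60
  op27 P0: store L3 := 12 → M/I/I on L3; bus BusRdX Flush; mem=38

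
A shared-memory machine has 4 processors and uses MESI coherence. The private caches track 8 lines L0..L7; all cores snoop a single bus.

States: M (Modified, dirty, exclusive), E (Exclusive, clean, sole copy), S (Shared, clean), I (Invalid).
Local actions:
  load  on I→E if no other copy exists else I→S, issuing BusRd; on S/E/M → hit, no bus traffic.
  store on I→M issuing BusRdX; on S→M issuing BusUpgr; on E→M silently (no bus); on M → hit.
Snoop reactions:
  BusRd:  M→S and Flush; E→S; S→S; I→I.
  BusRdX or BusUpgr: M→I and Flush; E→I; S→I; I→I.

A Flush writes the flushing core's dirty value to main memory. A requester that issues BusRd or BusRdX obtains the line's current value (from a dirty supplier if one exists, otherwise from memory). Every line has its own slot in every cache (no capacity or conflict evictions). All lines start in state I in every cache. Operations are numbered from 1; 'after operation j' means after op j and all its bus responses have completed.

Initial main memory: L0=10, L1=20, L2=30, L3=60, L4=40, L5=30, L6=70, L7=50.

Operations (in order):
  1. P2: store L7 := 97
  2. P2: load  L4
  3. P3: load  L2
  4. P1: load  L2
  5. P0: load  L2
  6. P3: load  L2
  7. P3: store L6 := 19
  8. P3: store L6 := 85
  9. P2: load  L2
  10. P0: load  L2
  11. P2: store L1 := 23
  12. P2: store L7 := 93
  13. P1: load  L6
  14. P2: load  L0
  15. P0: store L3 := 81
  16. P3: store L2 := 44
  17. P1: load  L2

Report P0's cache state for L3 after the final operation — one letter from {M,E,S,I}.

state = M

  op1 P2: store L7 := 97 → I/I/M/I on L7; bus BusRdX; mem=50
  op2 P2: load  L4 → I/I/E/I on L4; bus BusRd; mem=40
  op3 P3: load  L2 → I/I/I/E on L2; bus BusRd; mem=30
  op4 P1: load  L2 → I/S/I/S on L2; bus BusRd; mem=30
  op5 P0: load  L2 → S/S/I/S on L2; bus BusRd; mem=30
  op6 P3: load  L2 → S/S/I/S on L2; bus (none); mem=30
  op7 P3: store L6 := 19 → I/I/I/M on L6; bus BusRdX; mem=70
  op8 P3: store L6 := 85 → I/I/I/M on L6; bus (none); mem=70
  op9 P2: load  L2 → S/S/S/S on L2; bus BusRd; mem=30
  op10 P0: load  L2 → S/S/S/S on L2; bus (none); mem=30
  op11 P2: store L1 := 23 → I/I/M/I on L1; bus BusRdX; mem=20
  op12 P2: store L7 := 93 → I/I/M/I on L7; bus (none); mem=50
  op13 P1: load  L6 → I/S/I/S on L6; bus BusRd Flush; mem=85
  op14 P2: load  L0 → I/I/E/I on L0; bus BusRd; mem=10
  op15 P0: store L3 := 81 → M/I/I/I on L3; bus BusRdX; mem=60
  op16 P3: store L2 := 44 → I/I/I/M on L2; bus BusUpgr; mem=30
  op17 P1: load  L2 → I/S/I/S on L2; bus BusRd Flush; mem=44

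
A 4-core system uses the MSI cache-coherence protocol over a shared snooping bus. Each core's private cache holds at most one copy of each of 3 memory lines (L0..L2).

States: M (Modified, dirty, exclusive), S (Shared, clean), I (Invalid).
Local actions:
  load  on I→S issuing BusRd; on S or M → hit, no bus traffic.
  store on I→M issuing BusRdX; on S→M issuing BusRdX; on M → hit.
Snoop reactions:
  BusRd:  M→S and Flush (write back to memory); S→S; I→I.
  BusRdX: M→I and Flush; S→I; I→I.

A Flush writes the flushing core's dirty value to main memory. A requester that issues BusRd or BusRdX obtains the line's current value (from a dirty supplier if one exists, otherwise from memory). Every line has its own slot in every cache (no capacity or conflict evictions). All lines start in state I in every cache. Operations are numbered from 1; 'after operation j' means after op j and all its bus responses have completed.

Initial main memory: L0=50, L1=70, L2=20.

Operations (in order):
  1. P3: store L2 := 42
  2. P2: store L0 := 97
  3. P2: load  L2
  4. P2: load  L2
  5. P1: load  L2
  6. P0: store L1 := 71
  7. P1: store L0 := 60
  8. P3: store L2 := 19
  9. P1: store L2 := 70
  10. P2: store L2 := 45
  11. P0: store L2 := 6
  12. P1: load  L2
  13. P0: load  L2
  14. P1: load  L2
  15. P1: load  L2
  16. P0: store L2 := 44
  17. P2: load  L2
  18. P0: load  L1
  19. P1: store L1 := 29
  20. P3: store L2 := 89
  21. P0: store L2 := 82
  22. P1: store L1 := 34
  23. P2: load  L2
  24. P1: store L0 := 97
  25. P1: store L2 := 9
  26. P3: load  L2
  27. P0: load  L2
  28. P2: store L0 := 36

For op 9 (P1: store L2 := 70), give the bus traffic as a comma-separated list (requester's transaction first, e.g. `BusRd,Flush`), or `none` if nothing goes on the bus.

1. P3: store L2 := 42  bus=[BusRdX]  L2: P0=I P1=I P2=I P3=M  mem[L2]=20
2. P2: store L0 := 97  bus=[BusRdX]  L0: P0=I P1=I P2=M P3=I  mem[L0]=50
3. P2: load  L2  bus=[BusRd,Flush]  L2: P0=I P1=I P2=S P3=S  mem[L2]=42
4. P2: load  L2  bus=[-]  L2: P0=I P1=I P2=S P3=S  mem[L2]=42
5. P1: load  L2  bus=[BusRd]  L2: P0=I P1=S P2=S P3=S  mem[L2]=42
6. P0: store L1 := 71  bus=[BusRdX]  L1: P0=M P1=I P2=I P3=I  mem[L1]=70
7. P1: store L0 := 60  bus=[BusRdX,Flush]  L0: P0=I P1=M P2=I P3=I  mem[L0]=97
8. P3: store L2 := 19  bus=[BusRdX]  L2: P0=I P1=I P2=I P3=M  mem[L2]=42
9. P1: store L2 := 70  bus=[BusRdX,Flush]  L2: P0=I P1=M P2=I P3=I  mem[L2]=19
10. P2: store L2 := 45  bus=[BusRdX,Flush]  L2: P0=I P1=I P2=M P3=I  mem[L2]=70
11. P0: store L2 := 6  bus=[BusRdX,Flush]  L2: P0=M P1=I P2=I P3=I  mem[L2]=45
12. P1: load  L2  bus=[BusRd,Flush]  L2: P0=S P1=S P2=I P3=I  mem[L2]=6
13. P0: load  L2  bus=[-]  L2: P0=S P1=S P2=I P3=I  mem[L2]=6
14. P1: load  L2  bus=[-]  L2: P0=S P1=S P2=I P3=I  mem[L2]=6
15. P1: load  L2  bus=[-]  L2: P0=S P1=S P2=I P3=I  mem[L2]=6
16. P0: store L2 := 44  bus=[BusRdX]  L2: P0=M P1=I P2=I P3=I  mem[L2]=6
17. P2: load  L2  bus=[BusRd,Flush]  L2: P0=S P1=I P2=S P3=I  mem[L2]=44
18. P0: load  L1  bus=[-]  L1: P0=M P1=I P2=I P3=I  mem[L1]=70
19. P1: store L1 := 29  bus=[BusRdX,Flush]  L1: P0=I P1=M P2=I P3=I  mem[L1]=71
20. P3: store L2 := 89  bus=[BusRdX]  L2: P0=I P1=I P2=I P3=M  mem[L2]=44
21. P0: store L2 := 82  bus=[BusRdX,Flush]  L2: P0=M P1=I P2=I P3=I  mem[L2]=89
22. P1: store L1 := 34  bus=[-]  L1: P0=I P1=M P2=I P3=I  mem[L1]=71
23. P2: load  L2  bus=[BusRd,Flush]  L2: P0=S P1=I P2=S P3=I  mem[L2]=82
24. P1: store L0 := 97  bus=[-]  L0: P0=I P1=M P2=I P3=I  mem[L0]=97
25. P1: store L2 := 9  bus=[BusRdX]  L2: P0=I P1=M P2=I P3=I  mem[L2]=82
26. P3: load  L2  bus=[BusRd,Flush]  L2: P0=I P1=S P2=I P3=S  mem[L2]=9
27. P0: load  L2  bus=[BusRd]  L2: P0=S P1=S P2=I P3=S  mem[L2]=9
28. P2: store L0 := 36  bus=[BusRdX,Flush]  L0: P0=I P1=I P2=M P3=I  mem[L0]=97

bus = BusRdX,Flush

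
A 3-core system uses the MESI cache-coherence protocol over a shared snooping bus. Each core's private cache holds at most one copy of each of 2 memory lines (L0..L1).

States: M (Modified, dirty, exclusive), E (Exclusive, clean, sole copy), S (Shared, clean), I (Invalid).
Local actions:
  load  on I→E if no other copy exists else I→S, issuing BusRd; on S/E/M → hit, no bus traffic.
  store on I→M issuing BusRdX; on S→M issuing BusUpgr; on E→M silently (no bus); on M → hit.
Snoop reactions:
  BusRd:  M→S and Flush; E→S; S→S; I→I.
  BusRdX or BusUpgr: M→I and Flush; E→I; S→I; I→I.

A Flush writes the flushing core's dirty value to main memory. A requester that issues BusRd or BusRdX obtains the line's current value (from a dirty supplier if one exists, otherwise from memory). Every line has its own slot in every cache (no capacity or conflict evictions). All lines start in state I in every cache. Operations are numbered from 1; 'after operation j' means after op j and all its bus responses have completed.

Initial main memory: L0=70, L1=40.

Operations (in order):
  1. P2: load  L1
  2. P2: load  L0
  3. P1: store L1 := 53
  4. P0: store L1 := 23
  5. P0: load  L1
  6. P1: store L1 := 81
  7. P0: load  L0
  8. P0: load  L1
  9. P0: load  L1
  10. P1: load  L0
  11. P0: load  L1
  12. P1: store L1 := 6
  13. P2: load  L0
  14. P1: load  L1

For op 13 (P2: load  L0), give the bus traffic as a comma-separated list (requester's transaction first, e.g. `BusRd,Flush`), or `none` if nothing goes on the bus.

bus = none

1. P2: load  L1  bus=[BusRd]  L1: P0=I P1=I P2=E  mem[L1]=40
2. P2: load  L0  bus=[BusRd]  L0: P0=I P1=I P2=E  mem[L0]=70
3. P1: store L1 := 53  bus=[BusRdX]  L1: P0=I P1=M P2=I  mem[L1]=40
4. P0: store L1 := 23  bus=[BusRdX,Flush]  L1: P0=M P1=I P2=I  mem[L1]=53
5. P0: load  L1  bus=[-]  L1: P0=M P1=I P2=I  mem[L1]=53
6. P1: store L1 := 81  bus=[BusRdX,Flush]  L1: P0=I P1=M P2=I  mem[L1]=23
7. P0: load  L0  bus=[BusRd]  L0: P0=S P1=I P2=S  mem[L0]=70
8. P0: load  L1  bus=[BusRd,Flush]  L1: P0=S P1=S P2=I  mem[L1]=81
9. P0: load  L1  bus=[-]  L1: P0=S P1=S P2=I  mem[L1]=81
10. P1: load  L0  bus=[BusRd]  L0: P0=S P1=S P2=S  mem[L0]=70
11. P0: load  L1  bus=[-]  L1: P0=S P1=S P2=I  mem[L1]=81
12. P1: store L1 := 6  bus=[BusUpgr]  L1: P0=I P1=M P2=I  mem[L1]=81
13. P2: load  L0  bus=[-]  L0: P0=S P1=S P2=S  mem[L0]=70
14. P1: load  L1  bus=[-]  L1: P0=I P1=M P2=I  mem[L1]=81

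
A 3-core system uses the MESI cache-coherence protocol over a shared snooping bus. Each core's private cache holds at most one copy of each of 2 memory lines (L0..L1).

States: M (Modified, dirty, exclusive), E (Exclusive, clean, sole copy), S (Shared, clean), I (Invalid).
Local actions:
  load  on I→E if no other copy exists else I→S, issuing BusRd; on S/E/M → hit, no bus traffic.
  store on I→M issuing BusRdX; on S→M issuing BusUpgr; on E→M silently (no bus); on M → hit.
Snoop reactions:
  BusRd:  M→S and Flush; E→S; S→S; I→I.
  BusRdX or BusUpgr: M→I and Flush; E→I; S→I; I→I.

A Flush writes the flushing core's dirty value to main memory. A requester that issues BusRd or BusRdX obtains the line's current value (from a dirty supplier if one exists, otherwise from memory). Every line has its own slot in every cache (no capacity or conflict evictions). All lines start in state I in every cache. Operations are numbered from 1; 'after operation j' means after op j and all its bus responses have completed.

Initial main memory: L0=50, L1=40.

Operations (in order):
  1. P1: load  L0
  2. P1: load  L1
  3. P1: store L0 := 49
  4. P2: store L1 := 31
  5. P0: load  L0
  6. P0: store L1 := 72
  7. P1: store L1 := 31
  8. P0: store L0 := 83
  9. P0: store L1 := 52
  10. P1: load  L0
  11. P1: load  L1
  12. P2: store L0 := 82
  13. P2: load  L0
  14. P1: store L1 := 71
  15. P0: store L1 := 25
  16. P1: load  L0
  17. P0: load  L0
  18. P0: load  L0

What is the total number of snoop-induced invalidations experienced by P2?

  op1 P1: load  L0 → I/E/I on L0; bus BusRd; mem=50
  op2 P1: load  L1 → I/E/I on L1; bus BusRd; mem=40
  op3 P1: store L0 := 49 → I/M/I on L0; bus (none); mem=50
  op4 P2: store L1 := 31 → I/I/M on L1; bus BusRdX; mem=40
  op5 P0: load  L0 → S/S/I on L0; bus BusRd Flush; mem=49
  op6 P0: store L1 := 72 → M/I/I on L1; bus BusRdX Flush; mem=31
  op7 P1: store L1 := 31 → I/M/I on L1; bus BusRdX Flush; mem=72
  op8 P0: store L0 := 83 → M/I/I on L0; bus BusUpgr; mem=49
  op9 P0: store L1 := 52 → M/I/I on L1; bus BusRdX Flush; mem=31
  op10 P1: load  L0 → S/S/I on L0; bus BusRd Flush; mem=83
  op11 P1: load  L1 → S/S/I on L1; bus BusRd Flush; mem=52
  op12 P2: store L0 := 82 → I/I/M on L0; bus BusRdX; mem=83
  op13 P2: load  L0 → I/I/M on L0; bus (none); mem=83
  op14 P1: store L1 := 71 → I/M/I on L1; bus BusUpgr; mem=52
  op15 P0: store L1 := 25 → M/I/I on L1; bus BusRdX Flush; mem=71
  op16 P1: load  L0 → I/S/S on L0; bus BusRd Flush; mem=82
  op17 P0: load  L0 → S/S/S on L0; bus BusRd; mem=82
  op18 P0: load  L0 → S/S/S on L0; bus (none); mem=82

invalidations = 1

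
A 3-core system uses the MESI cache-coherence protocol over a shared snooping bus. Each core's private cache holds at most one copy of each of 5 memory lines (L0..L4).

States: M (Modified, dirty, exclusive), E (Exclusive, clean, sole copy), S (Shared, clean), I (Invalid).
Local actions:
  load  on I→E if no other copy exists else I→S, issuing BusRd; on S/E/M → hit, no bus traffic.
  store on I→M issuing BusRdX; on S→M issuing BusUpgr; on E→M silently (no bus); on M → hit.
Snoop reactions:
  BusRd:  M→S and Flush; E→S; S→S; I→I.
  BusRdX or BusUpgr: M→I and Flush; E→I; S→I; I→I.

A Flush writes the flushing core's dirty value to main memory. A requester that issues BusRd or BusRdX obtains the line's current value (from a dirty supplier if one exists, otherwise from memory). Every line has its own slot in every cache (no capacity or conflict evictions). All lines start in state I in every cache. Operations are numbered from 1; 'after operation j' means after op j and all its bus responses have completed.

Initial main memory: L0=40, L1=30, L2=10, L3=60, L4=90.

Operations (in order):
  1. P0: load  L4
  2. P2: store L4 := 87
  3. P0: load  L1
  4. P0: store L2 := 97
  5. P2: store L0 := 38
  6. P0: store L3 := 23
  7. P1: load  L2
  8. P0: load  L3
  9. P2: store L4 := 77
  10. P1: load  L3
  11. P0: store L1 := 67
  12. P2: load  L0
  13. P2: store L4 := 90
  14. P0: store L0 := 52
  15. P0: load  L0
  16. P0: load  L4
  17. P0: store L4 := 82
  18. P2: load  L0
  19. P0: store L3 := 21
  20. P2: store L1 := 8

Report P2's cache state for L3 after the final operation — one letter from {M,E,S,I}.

step 1: P0: load  L4  ⟶  EII  (L4)  txn=BusRd  M[L4]=90
step 2: P2: store L4 := 87  ⟶  IIM  (L4)  txn=BusRdX  M[L4]=90
step 3: P0: load  L1  ⟶  EII  (L1)  txn=BusRd  M[L1]=30
step 4: P0: store L2 := 97  ⟶  MII  (L2)  txn=BusRdX  M[L2]=10
step 5: P2: store L0 := 38  ⟶  IIM  (L0)  txn=BusRdX  M[L0]=40
step 6: P0: store L3 := 23  ⟶  MII  (L3)  txn=BusRdX  M[L3]=60
step 7: P1: load  L2  ⟶  SSI  (L2)  txn=BusRd+Flush  M[L2]=97
step 8: P0: load  L3  ⟶  MII  (L3)  txn=∅  M[L3]=60
step 9: P2: store L4 := 77  ⟶  IIM  (L4)  txn=∅  M[L4]=90
step 10: P1: load  L3  ⟶  SSI  (L3)  txn=BusRd+Flush  M[L3]=23
step 11: P0: store L1 := 67  ⟶  MII  (L1)  txn=∅  M[L1]=30
step 12: P2: load  L0  ⟶  IIM  (L0)  txn=∅  M[L0]=40
step 13: P2: store L4 := 90  ⟶  IIM  (L4)  txn=∅  M[L4]=90
step 14: P0: store L0 := 52  ⟶  MII  (L0)  txn=BusRdX+Flush  M[L0]=38
step 15: P0: load  L0  ⟶  MII  (L0)  txn=∅  M[L0]=38
step 16: P0: load  L4  ⟶  SIS  (L4)  txn=BusRd+Flush  M[L4]=90
step 17: P0: store L4 := 82  ⟶  MII  (L4)  txn=BusUpgr  M[L4]=90
step 18: P2: load  L0  ⟶  SIS  (L0)  txn=BusRd+Flush  M[L0]=52
step 19: P0: store L3 := 21  ⟶  MII  (L3)  txn=BusUpgr  M[L3]=23
step 20: P2: store L1 := 8  ⟶  IIM  (L1)  txn=BusRdX+Flush  M[L1]=67

state = I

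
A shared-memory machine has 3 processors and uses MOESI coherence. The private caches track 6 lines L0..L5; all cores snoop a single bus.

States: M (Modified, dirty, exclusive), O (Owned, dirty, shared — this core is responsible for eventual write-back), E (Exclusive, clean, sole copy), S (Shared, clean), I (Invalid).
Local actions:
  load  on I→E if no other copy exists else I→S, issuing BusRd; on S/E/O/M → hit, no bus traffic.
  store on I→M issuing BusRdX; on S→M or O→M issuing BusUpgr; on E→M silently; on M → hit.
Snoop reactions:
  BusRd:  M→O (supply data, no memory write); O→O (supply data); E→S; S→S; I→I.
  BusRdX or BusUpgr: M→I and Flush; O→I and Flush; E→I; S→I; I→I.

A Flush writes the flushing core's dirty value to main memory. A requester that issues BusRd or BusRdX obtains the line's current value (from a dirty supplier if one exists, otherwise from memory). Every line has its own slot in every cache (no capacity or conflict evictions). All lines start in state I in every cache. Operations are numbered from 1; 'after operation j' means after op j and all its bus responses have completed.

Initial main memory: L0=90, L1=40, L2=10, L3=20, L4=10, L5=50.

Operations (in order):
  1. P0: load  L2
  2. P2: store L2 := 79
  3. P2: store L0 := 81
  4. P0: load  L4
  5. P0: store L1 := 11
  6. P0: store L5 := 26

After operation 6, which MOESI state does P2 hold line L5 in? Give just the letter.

state = I

[1] P0: load  L2 | P0:E(10), P1:I, P2:I | bus: BusRd
[2] P2: store L2 := 79 | P0:I, P1:I, P2:M(79) | bus: BusRdX
[3] P2: store L0 := 81 | P0:I, P1:I, P2:M(81) | bus: BusRdX
[4] P0: load  L4 | P0:E(10), P1:I, P2:I | bus: BusRd
[5] P0: store L1 := 11 | P0:M(11), P1:I, P2:I | bus: BusRdX
[6] P0: store L5 := 26 | P0:M(26), P1:I, P2:I | bus: BusRdX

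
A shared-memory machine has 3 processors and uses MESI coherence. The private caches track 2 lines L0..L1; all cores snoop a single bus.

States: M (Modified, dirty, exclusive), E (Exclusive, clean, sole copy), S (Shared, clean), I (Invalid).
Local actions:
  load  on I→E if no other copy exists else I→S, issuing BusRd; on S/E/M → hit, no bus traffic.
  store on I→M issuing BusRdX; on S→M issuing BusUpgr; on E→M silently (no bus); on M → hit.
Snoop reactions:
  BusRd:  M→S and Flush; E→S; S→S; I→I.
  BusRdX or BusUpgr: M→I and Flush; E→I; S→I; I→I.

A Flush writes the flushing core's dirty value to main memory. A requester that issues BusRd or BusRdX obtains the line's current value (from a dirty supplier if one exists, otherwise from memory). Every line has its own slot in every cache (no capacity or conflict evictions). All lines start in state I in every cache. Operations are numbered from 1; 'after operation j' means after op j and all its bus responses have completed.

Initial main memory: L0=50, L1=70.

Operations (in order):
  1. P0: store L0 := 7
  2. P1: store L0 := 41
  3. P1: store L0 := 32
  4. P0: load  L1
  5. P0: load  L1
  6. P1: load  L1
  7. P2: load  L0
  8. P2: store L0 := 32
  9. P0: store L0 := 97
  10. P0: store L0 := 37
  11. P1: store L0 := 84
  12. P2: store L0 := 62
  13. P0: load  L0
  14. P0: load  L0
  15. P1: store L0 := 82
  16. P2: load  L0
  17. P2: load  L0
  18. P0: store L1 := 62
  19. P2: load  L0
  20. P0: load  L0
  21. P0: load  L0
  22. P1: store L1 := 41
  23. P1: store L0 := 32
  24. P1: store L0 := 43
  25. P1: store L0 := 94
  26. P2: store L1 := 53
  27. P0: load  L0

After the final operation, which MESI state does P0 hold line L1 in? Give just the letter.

step 1: P0: store L0 := 7  ⟶  MII  (L0)  txn=BusRdX  M[L0]=50
step 2: P1: store L0 := 41  ⟶  IMI  (L0)  txn=BusRdX+Flush  M[L0]=7
step 3: P1: store L0 := 32  ⟶  IMI  (L0)  txn=∅  M[L0]=7
step 4: P0: load  L1  ⟶  EII  (L1)  txn=BusRd  M[L1]=70
step 5: P0: load  L1  ⟶  EII  (L1)  txn=∅  M[L1]=70
step 6: P1: load  L1  ⟶  SSI  (L1)  txn=BusRd  M[L1]=70
step 7: P2: load  L0  ⟶  ISS  (L0)  txn=BusRd+Flush  M[L0]=32
step 8: P2: store L0 := 32  ⟶  IIM  (L0)  txn=BusUpgr  M[L0]=32
step 9: P0: store L0 := 97  ⟶  MII  (L0)  txn=BusRdX+Flush  M[L0]=32
step 10: P0: store L0 := 37  ⟶  MII  (L0)  txn=∅  M[L0]=32
step 11: P1: store L0 := 84  ⟶  IMI  (L0)  txn=BusRdX+Flush  M[L0]=37
step 12: P2: store L0 := 62  ⟶  IIM  (L0)  txn=BusRdX+Flush  M[L0]=84
step 13: P0: load  L0  ⟶  SIS  (L0)  txn=BusRd+Flush  M[L0]=62
step 14: P0: load  L0  ⟶  SIS  (L0)  txn=∅  M[L0]=62
step 15: P1: store L0 := 82  ⟶  IMI  (L0)  txn=BusRdX  M[L0]=62
step 16: P2: load  L0  ⟶  ISS  (L0)  txn=BusRd+Flush  M[L0]=82
step 17: P2: load  L0  ⟶  ISS  (L0)  txn=∅  M[L0]=82
step 18: P0: store L1 := 62  ⟶  MII  (L1)  txn=BusUpgr  M[L1]=70
step 19: P2: load  L0  ⟶  ISS  (L0)  txn=∅  M[L0]=82
step 20: P0: load  L0  ⟶  SSS  (L0)  txn=BusRd  M[L0]=82
step 21: P0: load  L0  ⟶  SSS  (L0)  txn=∅  M[L0]=82
step 22: P1: store L1 := 41  ⟶  IMI  (L1)  txn=BusRdX+Flush  M[L1]=62
step 23: P1: store L0 := 32  ⟶  IMI  (L0)  txn=BusUpgr  M[L0]=82
step 24: P1: store L0 := 43  ⟶  IMI  (L0)  txn=∅  M[L0]=82
step 25: P1: store L0 := 94  ⟶  IMI  (L0)  txn=∅  M[L0]=82
step 26: P2: store L1 := 53  ⟶  IIM  (L1)  txn=BusRdX+Flush  M[L1]=41
step 27: P0: load  L0  ⟶  SSI  (L0)  txn=BusRd+Flush  M[L0]=94

state = I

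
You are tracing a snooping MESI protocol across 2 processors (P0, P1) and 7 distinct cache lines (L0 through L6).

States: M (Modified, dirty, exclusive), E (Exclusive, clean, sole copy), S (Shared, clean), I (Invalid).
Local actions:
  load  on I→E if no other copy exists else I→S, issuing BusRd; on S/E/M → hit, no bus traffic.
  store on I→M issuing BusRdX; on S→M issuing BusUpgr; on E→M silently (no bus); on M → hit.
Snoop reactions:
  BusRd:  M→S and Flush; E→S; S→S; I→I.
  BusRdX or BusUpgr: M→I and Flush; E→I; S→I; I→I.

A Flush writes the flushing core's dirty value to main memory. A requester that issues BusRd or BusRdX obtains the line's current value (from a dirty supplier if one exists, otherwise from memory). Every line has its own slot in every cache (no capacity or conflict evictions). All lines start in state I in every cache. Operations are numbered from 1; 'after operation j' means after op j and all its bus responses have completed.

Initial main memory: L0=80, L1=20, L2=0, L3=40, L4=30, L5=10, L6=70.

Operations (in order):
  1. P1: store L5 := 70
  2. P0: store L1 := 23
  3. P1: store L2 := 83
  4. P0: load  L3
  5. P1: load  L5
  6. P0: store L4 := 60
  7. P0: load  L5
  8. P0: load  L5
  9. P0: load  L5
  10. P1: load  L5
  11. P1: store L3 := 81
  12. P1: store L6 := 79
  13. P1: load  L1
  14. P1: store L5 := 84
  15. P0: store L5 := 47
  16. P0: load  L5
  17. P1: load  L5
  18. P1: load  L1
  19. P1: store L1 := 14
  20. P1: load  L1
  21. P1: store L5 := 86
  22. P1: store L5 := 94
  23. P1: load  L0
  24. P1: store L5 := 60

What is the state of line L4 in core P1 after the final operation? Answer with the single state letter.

state = I

  op1 P1: store L5 := 70 → I/M on L5; bus BusRdX; mem=10
  op2 P0: store L1 := 23 → M/I on L1; bus BusRdX; mem=20
  op3 P1: store L2 := 83 → I/M on L2; bus BusRdX; mem=0
  op4 P0: load  L3 → E/I on L3; bus BusRd; mem=40
  op5 P1: load  L5 → I/M on L5; bus (none); mem=10
  op6 P0: store L4 := 60 → M/I on L4; bus BusRdX; mem=30
  op7 P0: load  L5 → S/S on L5; bus BusRd Flush; mem=70
  op8 P0: load  L5 → S/S on L5; bus (none); mem=70
  op9 P0: load  L5 → S/S on L5; bus (none); mem=70
  op10 P1: load  L5 → S/S on L5; bus (none); mem=70
  op11 P1: store L3 := 81 → I/M on L3; bus BusRdX; mem=40
  op12 P1: store L6 := 79 → I/M on L6; bus BusRdX; mem=70
  op13 P1: load  L1 → S/S on L1; bus BusRd Flush; mem=23
  op14 P1: store L5 := 84 → I/M on L5; bus BusUpgr; mem=70
  op15 P0: store L5 := 47 → M/I on L5; bus BusRdX Flush; mem=84
  op16 P0: load  L5 → M/I on L5; bus (none); mem=84
  op17 P1: load  L5 → S/S on L5; bus BusRd Flush; mem=47
  op18 P1: load  L1 → S/S on L1; bus (none); mem=23
  op19 P1: store L1 := 14 → I/M on L1; bus BusUpgr; mem=23
  op20 P1: load  L1 → I/M on L1; bus (none); mem=23
  op21 P1: store L5 := 86 → I/M on L5; bus BusUpgr; mem=47
  op22 P1: store L5 := 94 → I/M on L5; bus (none); mem=47
  op23 P1: load  L0 → I/E on L0; bus BusRd; mem=80
  op24 P1: store L5 := 60 → I/M on L5; bus (none); mem=47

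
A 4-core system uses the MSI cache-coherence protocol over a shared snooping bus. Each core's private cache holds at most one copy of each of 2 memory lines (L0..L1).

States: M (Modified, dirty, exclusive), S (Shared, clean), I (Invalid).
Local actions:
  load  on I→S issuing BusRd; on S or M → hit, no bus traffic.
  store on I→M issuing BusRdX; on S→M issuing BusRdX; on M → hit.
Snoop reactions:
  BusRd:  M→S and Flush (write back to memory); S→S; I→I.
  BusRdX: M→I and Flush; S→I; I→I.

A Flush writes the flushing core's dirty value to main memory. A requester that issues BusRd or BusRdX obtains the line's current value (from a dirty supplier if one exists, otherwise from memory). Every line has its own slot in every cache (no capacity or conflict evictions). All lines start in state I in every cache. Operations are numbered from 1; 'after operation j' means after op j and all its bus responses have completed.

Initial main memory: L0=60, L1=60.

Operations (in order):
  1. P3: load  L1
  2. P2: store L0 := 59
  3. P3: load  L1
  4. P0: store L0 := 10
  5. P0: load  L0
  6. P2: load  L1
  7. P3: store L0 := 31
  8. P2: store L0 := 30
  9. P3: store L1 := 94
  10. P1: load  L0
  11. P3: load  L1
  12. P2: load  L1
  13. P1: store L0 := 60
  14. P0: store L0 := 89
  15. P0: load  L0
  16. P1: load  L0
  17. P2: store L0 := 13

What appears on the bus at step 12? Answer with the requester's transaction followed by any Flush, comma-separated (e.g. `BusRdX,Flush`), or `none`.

bus = BusRd,Flush

  op1 P3: load  L1 → I/I/I/S on L1; bus BusRd; mem=60
  op2 P2: store L0 := 59 → I/I/M/I on L0; bus BusRdX; mem=60
  op3 P3: load  L1 → I/I/I/S on L1; bus (none); mem=60
  op4 P0: store L0 := 10 → M/I/I/I on L0; bus BusRdX Flush; mem=59
  op5 P0: load  L0 → M/I/I/I on L0; bus (none); mem=59
  op6 P2: load  L1 → I/I/S/S on L1; bus BusRd; mem=60
  op7 P3: store L0 := 31 → I/I/I/M on L0; bus BusRdX Flush; mem=10
  op8 P2: store L0 := 30 → I/I/M/I on L0; bus BusRdX Flush; mem=31
  op9 P3: store L1 := 94 → I/I/I/M on L1; bus BusRdX; mem=60
  op10 P1: load  L0 → I/S/S/I on L0; bus BusRd Flush; mem=30
  op11 P3: load  L1 → I/I/I/M on L1; bus (none); mem=60
  op12 P2: load  L1 → I/I/S/S on L1; bus BusRd Flush; mem=94
  op13 P1: store L0 := 60 → I/M/I/I on L0; bus BusRdX; mem=30
  op14 P0: store L0 := 89 → M/I/I/I on L0; bus BusRdX Flush; mem=60
  op15 P0: load  L0 → M/I/I/I on L0; bus (none); mem=60
  op16 P1: load  L0 → S/S/I/I on L0; bus BusRd Flush; mem=89
  op17 P2: store L0 := 13 → I/I/M/I on L0; bus BusRdX; mem=89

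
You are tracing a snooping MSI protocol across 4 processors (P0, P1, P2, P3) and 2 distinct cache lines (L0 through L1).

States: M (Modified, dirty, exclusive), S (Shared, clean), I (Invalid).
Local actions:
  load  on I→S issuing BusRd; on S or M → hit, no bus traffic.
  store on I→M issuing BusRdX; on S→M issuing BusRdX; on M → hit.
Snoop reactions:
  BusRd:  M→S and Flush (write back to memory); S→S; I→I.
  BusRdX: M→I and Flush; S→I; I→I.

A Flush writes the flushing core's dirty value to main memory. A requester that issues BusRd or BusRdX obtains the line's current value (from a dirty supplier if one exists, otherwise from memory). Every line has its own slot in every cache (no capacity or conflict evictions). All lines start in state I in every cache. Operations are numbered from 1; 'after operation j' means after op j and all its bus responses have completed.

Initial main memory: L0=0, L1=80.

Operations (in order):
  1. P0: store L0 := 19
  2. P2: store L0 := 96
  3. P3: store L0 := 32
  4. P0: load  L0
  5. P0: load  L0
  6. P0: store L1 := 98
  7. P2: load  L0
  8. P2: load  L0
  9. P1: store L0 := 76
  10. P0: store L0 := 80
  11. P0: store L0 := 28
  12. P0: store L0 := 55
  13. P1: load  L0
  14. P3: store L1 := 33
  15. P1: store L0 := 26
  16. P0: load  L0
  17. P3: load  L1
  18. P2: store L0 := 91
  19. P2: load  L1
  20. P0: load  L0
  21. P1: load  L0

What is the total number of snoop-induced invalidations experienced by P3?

invalidations = 1

step 1: P0: store L0 := 19  ⟶  MIII  (L0)  txn=BusRdX  M[L0]=0
step 2: P2: store L0 := 96  ⟶  IIMI  (L0)  txn=BusRdX+Flush  M[L0]=19
step 3: P3: store L0 := 32  ⟶  IIIM  (L0)  txn=BusRdX+Flush  M[L0]=96
step 4: P0: load  L0  ⟶  SIIS  (L0)  txn=BusRd+Flush  M[L0]=32
step 5: P0: load  L0  ⟶  SIIS  (L0)  txn=∅  M[L0]=32
step 6: P0: store L1 := 98  ⟶  MIII  (L1)  txn=BusRdX  M[L1]=80
step 7: P2: load  L0  ⟶  SISS  (L0)  txn=BusRd  M[L0]=32
step 8: P2: load  L0  ⟶  SISS  (L0)  txn=∅  M[L0]=32
step 9: P1: store L0 := 76  ⟶  IMII  (L0)  txn=BusRdX  M[L0]=32
step 10: P0: store L0 := 80  ⟶  MIII  (L0)  txn=BusRdX+Flush  M[L0]=76
step 11: P0: store L0 := 28  ⟶  MIII  (L0)  txn=∅  M[L0]=76
step 12: P0: store L0 := 55  ⟶  MIII  (L0)  txn=∅  M[L0]=76
step 13: P1: load  L0  ⟶  SSII  (L0)  txn=BusRd+Flush  M[L0]=55
step 14: P3: store L1 := 33  ⟶  IIIM  (L1)  txn=BusRdX+Flush  M[L1]=98
step 15: P1: store L0 := 26  ⟶  IMII  (L0)  txn=BusRdX  M[L0]=55
step 16: P0: load  L0  ⟶  SSII  (L0)  txn=BusRd+Flush  M[L0]=26
step 17: P3: load  L1  ⟶  IIIM  (L1)  txn=∅  M[L1]=98
step 18: P2: store L0 := 91  ⟶  IIMI  (L0)  txn=BusRdX  M[L0]=26
step 19: P2: load  L1  ⟶  IISS  (L1)  txn=BusRd+Flush  M[L1]=33
step 20: P0: load  L0  ⟶  SISI  (L0)  txn=BusRd+Flush  M[L0]=91
step 21: P1: load  L0  ⟶  SSSI  (L0)  txn=BusRd  M[L0]=91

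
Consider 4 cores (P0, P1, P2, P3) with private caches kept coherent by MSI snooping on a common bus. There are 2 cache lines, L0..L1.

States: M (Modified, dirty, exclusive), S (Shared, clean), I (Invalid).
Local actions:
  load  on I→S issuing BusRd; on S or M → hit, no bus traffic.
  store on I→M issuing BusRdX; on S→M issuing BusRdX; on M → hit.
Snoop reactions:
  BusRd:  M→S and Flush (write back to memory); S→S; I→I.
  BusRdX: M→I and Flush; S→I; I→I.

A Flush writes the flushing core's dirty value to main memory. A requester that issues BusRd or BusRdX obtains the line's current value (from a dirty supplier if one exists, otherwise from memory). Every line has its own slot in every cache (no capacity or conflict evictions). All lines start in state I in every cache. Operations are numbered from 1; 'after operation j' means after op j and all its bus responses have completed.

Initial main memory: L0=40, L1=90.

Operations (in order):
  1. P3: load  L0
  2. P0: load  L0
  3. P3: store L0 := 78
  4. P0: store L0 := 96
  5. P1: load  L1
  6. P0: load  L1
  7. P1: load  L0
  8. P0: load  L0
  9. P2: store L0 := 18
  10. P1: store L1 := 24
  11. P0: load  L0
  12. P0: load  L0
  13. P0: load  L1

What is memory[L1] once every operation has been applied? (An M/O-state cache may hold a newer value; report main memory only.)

memory[L1] = 24

1. P3: load  L0  bus=[BusRd]  L0: P0=I P1=I P2=I P3=S  mem[L0]=40
2. P0: load  L0  bus=[BusRd]  L0: P0=S P1=I P2=I P3=S  mem[L0]=40
3. P3: store L0 := 78  bus=[BusRdX]  L0: P0=I P1=I P2=I P3=M  mem[L0]=40
4. P0: store L0 := 96  bus=[BusRdX,Flush]  L0: P0=M P1=I P2=I P3=I  mem[L0]=78
5. P1: load  L1  bus=[BusRd]  L1: P0=I P1=S P2=I P3=I  mem[L1]=90
6. P0: load  L1  bus=[BusRd]  L1: P0=S P1=S P2=I P3=I  mem[L1]=90
7. P1: load  L0  bus=[BusRd,Flush]  L0: P0=S P1=S P2=I P3=I  mem[L0]=96
8. P0: load  L0  bus=[-]  L0: P0=S P1=S P2=I P3=I  mem[L0]=96
9. P2: store L0 := 18  bus=[BusRdX]  L0: P0=I P1=I P2=M P3=I  mem[L0]=96
10. P1: store L1 := 24  bus=[BusRdX]  L1: P0=I P1=M P2=I P3=I  mem[L1]=90
11. P0: load  L0  bus=[BusRd,Flush]  L0: P0=S P1=I P2=S P3=I  mem[L0]=18
12. P0: load  L0  bus=[-]  L0: P0=S P1=I P2=S P3=I  mem[L0]=18
13. P0: load  L1  bus=[BusRd,Flush]  L1: P0=S P1=S P2=I P3=I  mem[L1]=24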